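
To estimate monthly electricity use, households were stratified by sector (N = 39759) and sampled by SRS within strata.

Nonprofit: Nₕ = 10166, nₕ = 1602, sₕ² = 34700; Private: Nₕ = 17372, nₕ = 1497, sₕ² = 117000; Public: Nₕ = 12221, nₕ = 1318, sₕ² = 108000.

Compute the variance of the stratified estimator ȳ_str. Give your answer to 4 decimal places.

21.7350

Var(ȳ_str) = Σₕ Wₕ²(1 − fₕ)sₕ²/nₕ with Wₕ = Nₕ/N, N = 39759.
Nonprofit: Wₕ = 0.25569054; term = 0.25569054²·(1 − 0.15758410)·34700/1602 = 1.1929516.
Private: Wₕ = 0.43693252; term = 0.43693252²·(1 − 0.08617315)·117000/1497 = 13.635049.
Public: Wₕ = 0.30737695; term = 0.30737695²·(1 − 0.10784715)·108000/1318 = 6.9070118.
Sum = 21.735012.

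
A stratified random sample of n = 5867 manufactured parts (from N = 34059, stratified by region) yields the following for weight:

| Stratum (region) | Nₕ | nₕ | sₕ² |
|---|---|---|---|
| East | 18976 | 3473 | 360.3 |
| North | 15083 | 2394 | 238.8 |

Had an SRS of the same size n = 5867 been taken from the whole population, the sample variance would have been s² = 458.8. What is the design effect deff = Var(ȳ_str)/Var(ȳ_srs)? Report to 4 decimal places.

0.6607

Var(ȳ_str) = Σ Wₕ²(1−fₕ)sₕ²/nₕ with Wₕ = Nₕ/34059:
  East: (18976/34059)²·(1−3473/18976)·360.3/3473 = 0.026309713
  North: (15083/34059)²·(1−2394/15083)·238.8/2394 = 0.016457411
  → Var(ȳ_str) = 0.042767124.
Var(ȳ_srs) = (1 − 5867/34059)·458.8/5867 = 0.06472936.
deff = 0.042767124 / 0.06472936 = 0.6607.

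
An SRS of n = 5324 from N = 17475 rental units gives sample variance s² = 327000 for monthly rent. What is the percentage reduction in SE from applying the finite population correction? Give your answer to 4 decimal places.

16.6132

f = n/N = 5324/17475 = 0.30466381.
SE_no-fpc = √(s²/n) = 7.8370903; SE_fpc = √((1−f)s²/n) = 6.5351005.
Ratio = √(1−f) = 0.83386821. Reduction = 100·(1 − 0.83386821) = 16.6132%.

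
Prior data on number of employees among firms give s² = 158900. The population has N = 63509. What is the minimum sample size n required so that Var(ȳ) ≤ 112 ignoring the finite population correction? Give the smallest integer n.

Without fpc, n₀ = s²/D = 158900/112 = 1418.7500.
Rounding up, n = 1419.

1419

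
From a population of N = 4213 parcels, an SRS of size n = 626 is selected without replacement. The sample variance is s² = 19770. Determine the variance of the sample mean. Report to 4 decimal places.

26.8889

Under SRS without replacement, Var(ȳ) = (1 − f)·s²/n with f = n/N = 626/4213 = 0.14858770.
Var(ȳ) = (1 − 0.14858770)·19770/626 = 0.85141230·31.58147 = 26.888852.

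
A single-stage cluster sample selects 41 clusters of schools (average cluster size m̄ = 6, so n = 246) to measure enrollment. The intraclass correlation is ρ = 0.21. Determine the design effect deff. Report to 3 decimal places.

2.050

deff = 1 + (6 − 1)·0.21 = 1 + 1.05 = 2.05.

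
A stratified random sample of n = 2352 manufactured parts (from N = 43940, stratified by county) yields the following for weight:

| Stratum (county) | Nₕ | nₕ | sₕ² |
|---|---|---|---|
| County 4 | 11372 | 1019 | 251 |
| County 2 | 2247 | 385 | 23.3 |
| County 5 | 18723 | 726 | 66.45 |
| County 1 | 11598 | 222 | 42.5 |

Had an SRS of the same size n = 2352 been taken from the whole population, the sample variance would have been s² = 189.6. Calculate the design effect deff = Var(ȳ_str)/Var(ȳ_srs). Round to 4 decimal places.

0.5794

Var(ȳ_str) = Σ Wₕ²(1−fₕ)sₕ²/nₕ with Wₕ = Nₕ/43940:
  County 4: (11372/43940)²·(1−1019/11372)·251/1019 = 0.015020435
  County 2: (2247/43940)²·(1−385/2247)·23.3/385 = 1.3114684 × 10^-4
  County 5: (18723/43940)²·(1−726/18723)·66.45/726 = 0.015974005
  County 1: (11598/43940)²·(1−222/11598)·42.5/222 = 0.013082434
  → Var(ȳ_str) = 0.044208021.
Var(ȳ_srs) = (1 − 2352/43940)·189.6/2352 = 0.07629727.
deff = 0.044208021 / 0.07629727 = 0.5794.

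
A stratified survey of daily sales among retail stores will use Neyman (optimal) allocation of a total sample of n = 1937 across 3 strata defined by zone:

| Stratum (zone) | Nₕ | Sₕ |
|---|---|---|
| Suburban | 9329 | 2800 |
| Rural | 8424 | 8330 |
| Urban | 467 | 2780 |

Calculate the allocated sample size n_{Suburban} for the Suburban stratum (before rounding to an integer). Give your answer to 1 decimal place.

518.5

Neyman allocation: nₕ = n·NₕSₕ / Σⱼ NⱼSⱼ.
Σ NⱼSⱼ = 9329·2800 + 8424·8330 + 467·2780 = 9.759138 × 10^7.
n_{Suburban} = 1937·9329·2800 / (9.759138 × 10^7) = 518.5.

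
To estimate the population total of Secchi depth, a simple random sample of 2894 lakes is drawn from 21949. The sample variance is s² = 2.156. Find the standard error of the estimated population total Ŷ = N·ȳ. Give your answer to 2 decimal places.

Var(Ŷ) = N²·Var(ȳ) = N²·(1 − n/N)·s²/n.
f = 2894/21949 = 0.13185111; Var(ȳ) = 0.86814889·2.156/2894 = 6.4676192 × 10^-4.
Var(Ŷ) = 21949² · (6.4676192 × 10^-4) = 311583.12.
SE(Ŷ) = √(311583.12) = 558.20.

558.20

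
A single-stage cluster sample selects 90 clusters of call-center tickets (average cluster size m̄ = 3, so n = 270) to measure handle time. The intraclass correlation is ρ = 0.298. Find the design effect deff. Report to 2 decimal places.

deff = 1 + (3 − 1)·0.298 = 1 + 0.596 = 1.596.

1.60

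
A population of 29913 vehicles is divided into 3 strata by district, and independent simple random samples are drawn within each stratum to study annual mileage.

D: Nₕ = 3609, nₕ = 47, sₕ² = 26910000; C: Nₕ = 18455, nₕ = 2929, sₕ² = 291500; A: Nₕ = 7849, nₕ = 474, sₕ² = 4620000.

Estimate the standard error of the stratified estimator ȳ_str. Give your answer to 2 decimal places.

94.28

Var(ȳ_str) = Σₕ Wₕ²(1 − fₕ)sₕ²/nₕ with Wₕ = Nₕ/N, N = 29913.
D: Wₕ = 0.12064988; term = 0.12064988²·(1 − 0.01302300)·26910000/47 = 8225.7725.
C: Wₕ = 0.61695584; term = 0.61695584²·(1 − 0.15871038)·291500/2929 = 31.869326.
A: Wₕ = 0.26239428; term = 0.26239428²·(1 − 0.06038986)·4620000/474 = 630.55075.
Sum = 8888.1926.
SE = √(8888.1926) = 94.28.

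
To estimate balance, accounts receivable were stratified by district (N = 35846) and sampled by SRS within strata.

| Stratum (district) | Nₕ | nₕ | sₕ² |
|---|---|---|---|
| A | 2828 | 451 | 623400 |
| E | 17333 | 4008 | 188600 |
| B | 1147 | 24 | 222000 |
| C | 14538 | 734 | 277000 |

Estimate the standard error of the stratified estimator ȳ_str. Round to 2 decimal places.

Var(ȳ_str) = Σₕ Wₕ²(1 − fₕ)sₕ²/nₕ with Wₕ = Nₕ/N, N = 35846.
A: Wₕ = 0.07889304; term = 0.07889304²·(1 − 0.15947666)·623400/451 = 7.2313177.
E: Wₕ = 0.48354070; term = 0.48354070²·(1 − 0.23123522)·188600/4008 = 8.4581139.
B: Wₕ = 0.03199799; term = 0.03199799²·(1 − 0.02092415)·222000/24 = 9.2726423.
C: Wₕ = 0.40556826; term = 0.40556826²·(1 − 0.05048838)·277000/734 = 58.940243.
Sum = 83.902317.
SE = √(83.902317) = 9.16.

9.16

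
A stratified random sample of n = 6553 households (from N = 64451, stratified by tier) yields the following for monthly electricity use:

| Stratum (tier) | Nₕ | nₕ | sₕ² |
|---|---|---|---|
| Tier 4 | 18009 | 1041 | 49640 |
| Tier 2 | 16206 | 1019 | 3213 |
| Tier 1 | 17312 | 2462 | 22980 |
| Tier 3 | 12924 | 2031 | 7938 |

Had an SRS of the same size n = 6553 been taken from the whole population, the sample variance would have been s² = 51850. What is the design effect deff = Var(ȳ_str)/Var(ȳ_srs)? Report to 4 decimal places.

0.6197

Var(ȳ_str) = Σ Wₕ²(1−fₕ)sₕ²/nₕ with Wₕ = Nₕ/64451:
  Tier 4: (18009/64451)²·(1−1041/18009)·49640/1041 = 3.5078578
  Tier 2: (16206/64451)²·(1−1019/16206)·3213/1019 = 0.18682072
  Tier 1: (17312/64451)²·(1−2462/17312)·22980/2462 = 0.5776654
  Tier 3: (12924/64451)²·(1−2031/12924)·7938/2031 = 0.13246047
  → Var(ȳ_str) = 4.4048044.
Var(ȳ_srs) = (1 − 6553/64451)·51850/6553 = 7.1079194.
deff = 4.4048044 / 7.1079194 = 0.6197.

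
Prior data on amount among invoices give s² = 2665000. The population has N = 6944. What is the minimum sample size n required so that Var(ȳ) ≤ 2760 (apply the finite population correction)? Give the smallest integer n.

848

Without fpc, n₀ = s²/D = 2665000/2760 = 965.5797.
With fpc, (1 − n/N)·s²/n ≤ D requires n ≥ n₀/(1 + n₀/N) = 965.5797/(1 + 965.5797/6944) = 847.7044.
Rounding up, n = 848.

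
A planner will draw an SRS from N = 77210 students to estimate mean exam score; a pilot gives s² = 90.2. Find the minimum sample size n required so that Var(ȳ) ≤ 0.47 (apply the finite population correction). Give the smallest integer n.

192

Without fpc, n₀ = s²/D = 90.2/0.47 = 191.9149.
With fpc, (1 − n/N)·s²/n ≤ D requires n ≥ n₀/(1 + n₀/N) = 191.9149/(1 + 191.9149/77210) = 191.4391.
Rounding up, n = 192.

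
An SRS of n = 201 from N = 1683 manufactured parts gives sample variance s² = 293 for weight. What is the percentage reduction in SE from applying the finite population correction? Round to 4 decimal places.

f = n/N = 201/1683 = 0.11942959.
SE_no-fpc = √(s²/n) = 1.2073572; SE_fpc = √((1−f)s²/n) = 1.1329685.
Ratio = √(1−f) = 0.93838713. Reduction = 100·(1 − 0.93838713) = 6.1613%.

6.1613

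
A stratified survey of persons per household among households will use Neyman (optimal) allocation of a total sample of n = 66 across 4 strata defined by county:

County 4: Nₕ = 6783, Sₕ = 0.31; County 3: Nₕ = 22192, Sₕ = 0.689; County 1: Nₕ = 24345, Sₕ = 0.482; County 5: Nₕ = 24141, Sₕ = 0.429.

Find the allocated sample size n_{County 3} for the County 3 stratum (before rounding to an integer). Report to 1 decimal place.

Neyman allocation: nₕ = n·NₕSₕ / Σⱼ NⱼSⱼ.
Σ NⱼSⱼ = 6783·0.31 + 22192·0.689 + 24345·0.482 + 24141·0.429 = 39483.797.
n_{County 3} = 66·22192·0.689 / 39483.797 = 25.6.

25.6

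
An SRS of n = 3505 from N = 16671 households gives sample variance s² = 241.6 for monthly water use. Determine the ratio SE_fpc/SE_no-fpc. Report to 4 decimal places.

0.8887

f = n/N = 3505/16671 = 0.21024534.
SE_no-fpc = √(s²/n) = 0.26254542; SE_fpc = √((1−f)s²/n) = 0.23331924.
Ratio = √(1−f) = 0.88868142.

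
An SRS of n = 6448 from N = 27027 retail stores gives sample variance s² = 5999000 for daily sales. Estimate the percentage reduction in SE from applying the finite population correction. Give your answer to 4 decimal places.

f = n/N = 6448/27027 = 0.23857624.
SE_no-fpc = √(s²/n) = 30.501902; SE_fpc = √((1−f)s²/n) = 26.615837.
Ratio = √(1−f) = 0.87259599. Reduction = 100·(1 − 0.87259599) = 12.7404%.

12.7404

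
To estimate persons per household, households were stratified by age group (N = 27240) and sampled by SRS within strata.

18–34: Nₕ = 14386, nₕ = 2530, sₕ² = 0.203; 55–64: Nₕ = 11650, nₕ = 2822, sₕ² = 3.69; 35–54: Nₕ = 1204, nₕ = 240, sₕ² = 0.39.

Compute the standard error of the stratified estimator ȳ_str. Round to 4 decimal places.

0.0142

Var(ȳ_str) = Σₕ Wₕ²(1 − fₕ)sₕ²/nₕ with Wₕ = Nₕ/N, N = 27240.
18–34: Wₕ = 0.52812041; term = 0.52812041²·(1 − 0.17586542)·0.203/2530 = 1.8443339 × 10^-5.
55–64: Wₕ = 0.42767988; term = 0.42767988²·(1 − 0.24223176)·3.69/2822 = 1.8123555 × 10^-4.
35–54: Wₕ = 0.04419971; term = 0.04419971²·(1 − 0.19933555)·0.39/240 = 2.5418076 × 10^-6.
Sum = 2.022207 × 10^-4.
SE = √(2.022207 × 10^-4) = 0.0142.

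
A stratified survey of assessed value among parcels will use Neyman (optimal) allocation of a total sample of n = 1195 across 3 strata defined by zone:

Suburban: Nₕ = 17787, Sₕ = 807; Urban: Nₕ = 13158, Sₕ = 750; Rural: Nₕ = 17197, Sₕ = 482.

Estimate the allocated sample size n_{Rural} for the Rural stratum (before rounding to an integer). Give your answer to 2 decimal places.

Neyman allocation: nₕ = n·NₕSₕ / Σⱼ NⱼSⱼ.
Σ NⱼSⱼ = 17787·807 + 13158·750 + 17197·482 = 3.2511563 × 10^7.
n_{Rural} = 1195·17197·482 / (3.2511563 × 10^7) = 304.67.

304.67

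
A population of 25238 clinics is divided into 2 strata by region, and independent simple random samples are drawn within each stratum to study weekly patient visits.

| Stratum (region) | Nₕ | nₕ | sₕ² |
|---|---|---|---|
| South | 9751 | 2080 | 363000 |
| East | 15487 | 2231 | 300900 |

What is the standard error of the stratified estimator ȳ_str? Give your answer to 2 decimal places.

8.00

Var(ȳ_str) = Σₕ Wₕ²(1 − fₕ)sₕ²/nₕ with Wₕ = Nₕ/N, N = 25238.
South: Wₕ = 0.38636184; term = 0.38636184²·(1 − 0.21331146)·363000/2080 = 20.494369.
East: Wₕ = 0.61363816; term = 0.61363816²·(1 − 0.14405631)·300900/2231 = 43.47029.
Sum = 63.964659.
SE = √(63.964659) = 8.00.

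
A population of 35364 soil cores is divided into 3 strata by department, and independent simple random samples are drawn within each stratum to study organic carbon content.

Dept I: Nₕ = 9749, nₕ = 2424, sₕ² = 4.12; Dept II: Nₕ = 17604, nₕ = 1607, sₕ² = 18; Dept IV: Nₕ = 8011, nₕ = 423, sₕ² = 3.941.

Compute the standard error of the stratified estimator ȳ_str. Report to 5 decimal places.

0.05543

Var(ȳ_str) = Σₕ Wₕ²(1 − fₕ)sₕ²/nₕ with Wₕ = Nₕ/N, N = 35364.
Dept I: Wₕ = 0.27567583; term = 0.27567583²·(1 − 0.24864089)·4.12/2424 = 9.7053128 × 10^-5.
Dept II: Wₕ = 0.49779437; term = 0.49779437²·(1 − 0.09128607)·18/1607 = 0.0025222247.
Dept IV: Wₕ = 0.22652980; term = 0.22652980²·(1 − 0.05280240)·3.941/423 = 4.5285311 × 10^-4.
Sum = 0.0030721309.
SE = √(0.0030721309) = 0.05543.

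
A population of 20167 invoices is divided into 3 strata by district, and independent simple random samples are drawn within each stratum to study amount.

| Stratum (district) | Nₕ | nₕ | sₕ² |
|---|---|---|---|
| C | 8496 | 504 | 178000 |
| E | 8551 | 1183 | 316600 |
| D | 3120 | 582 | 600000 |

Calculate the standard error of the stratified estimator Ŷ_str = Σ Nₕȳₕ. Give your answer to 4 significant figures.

221400

Var(Ŷ_str) = Σₕ Nₕ²(1 − fₕ)sₕ²/nₕ.
C: 8496²·(1 − 504/8496)·178000/504 = 2.3980567 × 10^10.
E: 8551²·(1 − 1183/8551)·316600/1183 = 1.6861363 × 10^10.
D: 3120²·(1 − 582/3120)·600000/582 = 8.1634639 × 10^9.
Sum = 4.9005394 × 10^10.
SE = √(4.9005394 × 10^10) = 221400.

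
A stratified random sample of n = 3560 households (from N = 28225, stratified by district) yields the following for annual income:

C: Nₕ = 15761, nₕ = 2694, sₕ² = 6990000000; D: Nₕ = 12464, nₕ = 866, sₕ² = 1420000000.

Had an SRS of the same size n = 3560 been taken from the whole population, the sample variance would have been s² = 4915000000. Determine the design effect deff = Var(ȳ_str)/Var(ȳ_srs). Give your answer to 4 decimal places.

Var(ȳ_str) = Σ Wₕ²(1−fₕ)sₕ²/nₕ with Wₕ = Nₕ/28225:
  C: (15761/28225)²·(1−2694/15761)·6990000000/2694 = 670766.47
  D: (12464/28225)²·(1−866/12464)·1420000000/866 = 297538.45
  → Var(ȳ_str) = 968304.92.
Var(ȳ_srs) = (1 − 3560/28225)·4915000000/3560 = 1.2064816 × 10^6.
deff = 968304.92 / (1.2064816 × 10^6) = 0.8026.

0.8026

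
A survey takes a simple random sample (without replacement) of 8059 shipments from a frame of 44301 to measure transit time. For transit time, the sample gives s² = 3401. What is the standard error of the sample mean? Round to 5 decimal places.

0.58757

Under SRS without replacement, Var(ȳ) = (1 − f)·s²/n with f = n/N = 8059/44301 = 0.18191463.
Var(ȳ) = (1 − 0.18191463)·3401/8059 = 0.81808537·0.42201266 = 0.34524238.
SE(ȳ) = √(0.34524238) = 0.58757.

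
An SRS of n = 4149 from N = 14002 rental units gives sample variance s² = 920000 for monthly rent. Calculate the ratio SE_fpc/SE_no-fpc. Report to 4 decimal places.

f = n/N = 4149/14002 = 0.29631481.
SE_no-fpc = √(s²/n) = 14.890943; SE_fpc = √((1−f)s²/n) = 12.491408.
Ratio = √(1−f) = 0.83885946.

0.8389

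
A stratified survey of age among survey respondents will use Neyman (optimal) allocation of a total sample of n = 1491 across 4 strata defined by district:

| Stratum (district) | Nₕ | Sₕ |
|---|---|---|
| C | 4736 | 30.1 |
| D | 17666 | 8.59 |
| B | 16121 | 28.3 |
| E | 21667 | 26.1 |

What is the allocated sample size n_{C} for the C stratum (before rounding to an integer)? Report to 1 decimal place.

Neyman allocation: nₕ = n·NₕSₕ / Σⱼ NⱼSⱼ.
Σ NⱼSⱼ = 4736·30.1 + 17666·8.59 + 16121·28.3 + 21667·26.1 = 1.3160375 × 10^6.
n_{C} = 1491·4736·30.1 / (1.3160375 × 10^6) = 161.5.

161.5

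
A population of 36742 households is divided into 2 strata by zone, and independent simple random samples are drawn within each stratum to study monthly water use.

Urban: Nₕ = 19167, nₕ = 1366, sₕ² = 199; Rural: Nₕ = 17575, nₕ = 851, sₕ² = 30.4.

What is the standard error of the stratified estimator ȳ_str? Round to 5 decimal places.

0.21118

Var(ȳ_str) = Σₕ Wₕ²(1 − fₕ)sₕ²/nₕ with Wₕ = Nₕ/N, N = 36742.
Urban: Wₕ = 0.52166458; term = 0.52166458²·(1 − 0.07126833)·199/1366 = 0.036819284.
Rural: Wₕ = 0.47833542; term = 0.47833542²·(1 − 0.04842105)·30.4/851 = 0.0077777491.
Sum = 0.044597033.
SE = √(0.044597033) = 0.21118.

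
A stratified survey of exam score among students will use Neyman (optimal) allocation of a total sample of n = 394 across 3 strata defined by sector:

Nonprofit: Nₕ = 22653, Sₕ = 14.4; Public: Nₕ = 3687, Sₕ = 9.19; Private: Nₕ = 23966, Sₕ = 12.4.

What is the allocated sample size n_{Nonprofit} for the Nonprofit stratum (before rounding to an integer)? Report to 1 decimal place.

Neyman allocation: nₕ = n·NₕSₕ / Σⱼ NⱼSⱼ.
Σ NⱼSⱼ = 22653·14.4 + 3687·9.19 + 23966·12.4 = 657265.13.
n_{Nonprofit} = 394·22653·14.4 / 657265.13 = 195.5.

195.5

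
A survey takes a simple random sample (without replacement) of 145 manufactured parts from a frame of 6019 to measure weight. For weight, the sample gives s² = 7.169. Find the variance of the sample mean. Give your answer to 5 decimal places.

0.04825

Under SRS without replacement, Var(ȳ) = (1 − f)·s²/n with f = n/N = 145/6019 = 0.02409038.
Var(ȳ) = (1 − 0.02409038)·7.169/145 = 0.97590962·0.049441379 = 0.048250318.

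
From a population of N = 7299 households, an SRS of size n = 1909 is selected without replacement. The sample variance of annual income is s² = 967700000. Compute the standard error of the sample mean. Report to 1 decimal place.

Under SRS without replacement, Var(ȳ) = (1 − f)·s²/n with f = n/N = 1909/7299 = 0.26154268.
Var(ȳ) = (1 − 0.26154268)·967700000/1909 = 0.73845732·506914.61 = 374334.81.
SE(ȳ) = √(374334.81) = 611.8.

611.8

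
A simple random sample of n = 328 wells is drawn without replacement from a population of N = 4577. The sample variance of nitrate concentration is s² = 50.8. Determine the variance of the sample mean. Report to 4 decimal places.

Under SRS without replacement, Var(ȳ) = (1 − f)·s²/n with f = n/N = 328/4577 = 0.07166266.
Var(ȳ) = (1 − 0.07166266)·50.8/328 = 0.92833734·0.15487805 = 0.14377908.

0.1438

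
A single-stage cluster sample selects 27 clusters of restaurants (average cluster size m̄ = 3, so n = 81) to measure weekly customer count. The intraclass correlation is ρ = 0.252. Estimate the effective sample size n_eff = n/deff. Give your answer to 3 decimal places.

53.856

deff = 1 + (3 − 1)·0.252 = 1 + 0.504 = 1.504.
n_eff = 81 / 1.504 = 53.856.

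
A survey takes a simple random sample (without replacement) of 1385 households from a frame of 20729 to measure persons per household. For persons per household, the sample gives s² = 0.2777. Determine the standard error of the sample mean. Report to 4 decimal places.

0.0137

Under SRS without replacement, Var(ȳ) = (1 − f)·s²/n with f = n/N = 1385/20729 = 0.06681461.
Var(ȳ) = (1 − 0.06681461)·0.2777/1385 = 0.93318539·2.0050542 × 10^-4 = 1.8710872 × 10^-4.
SE(ȳ) = √(1.8710872 × 10^-4) = 0.0137.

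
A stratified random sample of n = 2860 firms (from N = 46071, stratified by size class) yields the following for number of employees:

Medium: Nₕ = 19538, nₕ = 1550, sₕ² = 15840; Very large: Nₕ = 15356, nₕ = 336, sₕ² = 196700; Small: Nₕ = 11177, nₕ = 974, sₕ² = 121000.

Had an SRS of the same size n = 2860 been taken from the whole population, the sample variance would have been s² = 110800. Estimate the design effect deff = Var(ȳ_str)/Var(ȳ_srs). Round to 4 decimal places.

1.9810

Var(ȳ_str) = Σ Wₕ²(1−fₕ)sₕ²/nₕ with Wₕ = Nₕ/46071:
  Medium: (19538/46071)²·(1−1550/19538)·15840/1550 = 1.6921201
  Very large: (15356/46071)²·(1−336/15356)·196700/336 = 63.614752
  Small: (11177/46071)²·(1−974/11177)·121000/974 = 6.6745851
  → Var(ȳ_str) = 71.981457.
Var(ȳ_srs) = (1 − 2860/46071)·110800/2860 = 36.336275.
deff = 71.981457 / 36.336275 = 1.9810.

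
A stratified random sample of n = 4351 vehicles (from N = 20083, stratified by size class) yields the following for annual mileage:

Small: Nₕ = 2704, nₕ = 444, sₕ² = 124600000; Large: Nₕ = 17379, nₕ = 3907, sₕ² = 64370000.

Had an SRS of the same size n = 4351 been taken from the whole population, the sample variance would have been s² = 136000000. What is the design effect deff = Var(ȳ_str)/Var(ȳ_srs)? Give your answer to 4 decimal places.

Var(ȳ_str) = Σ Wₕ²(1−fₕ)sₕ²/nₕ with Wₕ = Nₕ/20083:
  Small: (2704/20083)²·(1−444/2704)·124600000/444 = 4251.9977
  Large: (17379/20083)²·(1−3907/17379)·64370000/3907 = 9564.0047
  → Var(ȳ_str) = 13816.002.
Var(ȳ_srs) = (1 − 4351/20083)·136000000/4351 = 24485.286.
deff = 13816.002 / 24485.286 = 0.5643.

0.5643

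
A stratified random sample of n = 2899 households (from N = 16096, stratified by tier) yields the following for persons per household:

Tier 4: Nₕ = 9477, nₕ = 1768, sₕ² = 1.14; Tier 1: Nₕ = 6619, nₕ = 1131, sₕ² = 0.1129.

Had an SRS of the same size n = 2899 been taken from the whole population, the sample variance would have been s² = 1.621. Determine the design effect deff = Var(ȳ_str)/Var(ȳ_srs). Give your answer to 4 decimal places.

Var(ȳ_str) = Σ Wₕ²(1−fₕ)sₕ²/nₕ with Wₕ = Nₕ/16096:
  Tier 4: (9477/16096)²·(1−1768/9477)·1.14/1768 = 1.8182583 × 10^-4
  Tier 1: (6619/16096)²·(1−1131/6619)·0.1129/1131 = 1.3995934 × 10^-5
  → Var(ȳ_str) = 1.9582176 × 10^-4.
Var(ȳ_srs) = (1 − 2899/16096)·1.621/2899 = 4.5845008 × 10^-4.
deff = (1.9582176 × 10^-4) / (4.5845008 × 10^-4) = 0.4271.

0.4271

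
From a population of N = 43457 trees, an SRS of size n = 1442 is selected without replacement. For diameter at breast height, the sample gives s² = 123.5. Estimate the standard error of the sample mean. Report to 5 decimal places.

0.28776

Under SRS without replacement, Var(ȳ) = (1 − f)·s²/n with f = n/N = 1442/43457 = 0.03318223.
Var(ȳ) = (1 − 0.03318223)·123.5/1442 = 0.96681777·0.085644938 = 0.082803048.
SE(ȳ) = √(0.082803048) = 0.28776.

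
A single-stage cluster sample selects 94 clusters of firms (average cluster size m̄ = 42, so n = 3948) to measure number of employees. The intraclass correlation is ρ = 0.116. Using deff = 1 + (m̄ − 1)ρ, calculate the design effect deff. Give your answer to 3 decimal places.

5.756

deff = 1 + (42 − 1)·0.116 = 1 + 4.756 = 5.756.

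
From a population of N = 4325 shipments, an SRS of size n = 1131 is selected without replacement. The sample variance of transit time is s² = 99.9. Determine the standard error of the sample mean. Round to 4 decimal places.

Under SRS without replacement, Var(ȳ) = (1 − f)·s²/n with f = n/N = 1131/4325 = 0.26150289.
Var(ȳ) = (1 − 0.26150289)·99.9/1131 = 0.73849711·0.088328912 = 0.065230647.
SE(ȳ) = √(0.065230647) = 0.2554.

0.2554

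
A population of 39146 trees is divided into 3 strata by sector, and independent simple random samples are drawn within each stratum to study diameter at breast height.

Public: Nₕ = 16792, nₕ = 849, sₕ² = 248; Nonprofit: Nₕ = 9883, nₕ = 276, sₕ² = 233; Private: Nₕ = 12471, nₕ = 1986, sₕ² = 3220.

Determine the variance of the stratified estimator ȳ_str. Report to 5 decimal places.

Var(ȳ_str) = Σₕ Wₕ²(1 − fₕ)sₕ²/nₕ with Wₕ = Nₕ/N, N = 39146.
Public: Wₕ = 0.42895826; term = 0.42895826²·(1 − 0.05055979)·248/849 = 0.051031893.
Nonprofit: Wₕ = 0.25246513; term = 0.25246513²·(1 − 0.02792674)·233/276 = 0.052305655.
Private: Wₕ = 0.31857661; term = 0.31857661²·(1 − 0.15924946)·3220/1986 = 0.13834758.
Sum = 0.24168513.

0.24169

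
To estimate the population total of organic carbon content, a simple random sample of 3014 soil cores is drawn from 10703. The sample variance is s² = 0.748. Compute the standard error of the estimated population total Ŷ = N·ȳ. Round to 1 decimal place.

142.9

Var(Ŷ) = N²·Var(ȳ) = N²·(1 − n/N)·s²/n.
f = 3014/10703 = 0.28160329; Var(ȳ) = 0.71839671·0.748/3014 = 1.7828823 × 10^-4.
Var(Ŷ) = 10703² · (1.7828823 × 10^-4) = 20423.667.
SE(Ŷ) = √(20423.667) = 142.9.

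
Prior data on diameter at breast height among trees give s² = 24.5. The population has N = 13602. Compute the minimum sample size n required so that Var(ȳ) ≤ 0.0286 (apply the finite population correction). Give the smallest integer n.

806

Without fpc, n₀ = s²/D = 24.5/0.0286 = 856.6434.
With fpc, (1 − n/N)·s²/n ≤ D requires n ≥ n₀/(1 + n₀/N) = 856.6434/(1 + 856.6434/13602) = 805.8891.
Rounding up, n = 806.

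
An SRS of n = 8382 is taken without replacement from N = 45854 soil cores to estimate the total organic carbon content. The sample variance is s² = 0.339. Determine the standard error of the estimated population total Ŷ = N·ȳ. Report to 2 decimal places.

263.61

Var(Ŷ) = N²·Var(ȳ) = N²·(1 − n/N)·s²/n.
f = 8382/45854 = 0.18279757; Var(ȳ) = 0.81720243·0.339/8382 = 3.3050778 × 10^-5.
Var(Ŷ) = 45854² · (3.3050778 × 10^-5) = 69492.213.
SE(Ŷ) = √(69492.213) = 263.61.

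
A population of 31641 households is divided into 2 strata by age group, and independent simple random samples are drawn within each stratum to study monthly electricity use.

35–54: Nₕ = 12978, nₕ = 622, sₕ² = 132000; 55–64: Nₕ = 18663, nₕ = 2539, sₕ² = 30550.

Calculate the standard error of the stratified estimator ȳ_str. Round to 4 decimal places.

Var(ȳ_str) = Σₕ Wₕ²(1 − fₕ)sₕ²/nₕ with Wₕ = Nₕ/N, N = 31641.
35–54: Wₕ = 0.41016403; term = 0.41016403²·(1 − 0.04792726)·132000/622 = 33.991381.
55–64: Wₕ = 0.58983597; term = 0.58983597²·(1 − 0.13604458)·30550/2539 = 3.6166157.
Sum = 37.607997.
SE = √(37.607997) = 6.1325.

6.1325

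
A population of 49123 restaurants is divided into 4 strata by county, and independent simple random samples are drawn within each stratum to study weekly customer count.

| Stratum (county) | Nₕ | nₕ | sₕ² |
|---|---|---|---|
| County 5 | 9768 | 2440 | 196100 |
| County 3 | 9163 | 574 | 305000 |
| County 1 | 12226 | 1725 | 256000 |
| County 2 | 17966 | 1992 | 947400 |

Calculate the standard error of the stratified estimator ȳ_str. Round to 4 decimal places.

9.1746

Var(ȳ_str) = Σₕ Wₕ²(1 − fₕ)sₕ²/nₕ with Wₕ = Nₕ/N, N = 49123.
County 5: Wₕ = 0.19884779; term = 0.19884779²·(1 − 0.24979525)·196100/2440 = 2.3840157.
County 3: Wₕ = 0.18653177; term = 0.18653177²·(1 − 0.06264324)·305000/574 = 17.329996.
County 1: Wₕ = 0.24888545; term = 0.24888545²·(1 − 0.14109275)·256000/1725 = 7.8958002.
County 2: Wₕ = 0.36573499; term = 0.36573499²·(1 − 0.11087610)·947400/1992 = 56.563902.
Sum = 84.173714.
SE = √(84.173714) = 9.1746.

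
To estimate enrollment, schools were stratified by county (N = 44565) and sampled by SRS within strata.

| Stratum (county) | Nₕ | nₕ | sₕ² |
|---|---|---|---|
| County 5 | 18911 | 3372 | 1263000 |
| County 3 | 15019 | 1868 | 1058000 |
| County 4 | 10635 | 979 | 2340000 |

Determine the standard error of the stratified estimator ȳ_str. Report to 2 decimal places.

Var(ȳ_str) = Σₕ Wₕ²(1 − fₕ)sₕ²/nₕ with Wₕ = Nₕ/N, N = 44565.
County 5: Wₕ = 0.42434646; term = 0.42434646²·(1 − 0.17830892)·1263000/3372 = 55.419873.
County 3: Wₕ = 0.33701335; term = 0.33701335²·(1 − 0.12437579)·1058000/1868 = 56.327538.
County 4: Wₕ = 0.23864019; term = 0.23864019²·(1 − 0.09205454)·2340000/979 = 123.58908.
Sum = 235.33649.
SE = √(235.33649) = 15.34.

15.34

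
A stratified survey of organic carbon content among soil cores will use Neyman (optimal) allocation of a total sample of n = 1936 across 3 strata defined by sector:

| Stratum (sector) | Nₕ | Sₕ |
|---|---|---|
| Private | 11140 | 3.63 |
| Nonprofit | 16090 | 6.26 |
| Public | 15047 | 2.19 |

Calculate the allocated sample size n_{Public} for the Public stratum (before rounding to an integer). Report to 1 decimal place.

Neyman allocation: nₕ = n·NₕSₕ / Σⱼ NⱼSⱼ.
Σ NⱼSⱼ = 11140·3.63 + 16090·6.26 + 15047·2.19 = 174114.53.
n_{Public} = 1936·15047·2.19 / 174114.53 = 366.4.

366.4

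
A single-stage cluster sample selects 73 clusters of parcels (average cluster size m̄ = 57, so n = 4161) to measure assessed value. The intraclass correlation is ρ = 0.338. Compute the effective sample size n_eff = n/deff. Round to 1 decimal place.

208.8

deff = 1 + (57 − 1)·0.338 = 1 + 18.928 = 19.928.
n_eff = 4161 / 19.928 = 208.8.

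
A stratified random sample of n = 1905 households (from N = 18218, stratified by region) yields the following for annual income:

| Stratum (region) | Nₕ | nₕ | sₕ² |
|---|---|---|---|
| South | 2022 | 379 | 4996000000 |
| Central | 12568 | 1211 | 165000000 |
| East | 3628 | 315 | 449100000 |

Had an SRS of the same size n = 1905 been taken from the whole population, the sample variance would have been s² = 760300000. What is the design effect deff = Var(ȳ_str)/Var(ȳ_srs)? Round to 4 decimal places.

0.6777

Var(ȳ_str) = Σ Wₕ²(1−fₕ)sₕ²/nₕ with Wₕ = Nₕ/18218:
  South: (2022/18218)²·(1−379/2022)·4996000000/379 = 131947.31
  Central: (12568/18218)²·(1−1211/12568)·165000000/1211 = 58596.031
  East: (3628/18218)²·(1−315/3628)·449100000/315 = 51632.104
  → Var(ȳ_str) = 242175.45.
Var(ȳ_srs) = (1 − 1905/18218)·760300000/1905 = 357374.16.
deff = 242175.45 / 357374.16 = 0.6777.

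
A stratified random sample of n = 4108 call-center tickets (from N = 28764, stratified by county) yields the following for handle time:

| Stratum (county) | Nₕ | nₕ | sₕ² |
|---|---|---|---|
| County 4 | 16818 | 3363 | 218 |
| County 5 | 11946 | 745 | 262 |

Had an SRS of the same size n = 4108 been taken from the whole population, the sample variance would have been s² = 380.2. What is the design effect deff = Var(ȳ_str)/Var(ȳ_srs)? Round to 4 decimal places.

Var(ȳ_str) = Σ Wₕ²(1−fₕ)sₕ²/nₕ with Wₕ = Nₕ/28764:
  County 4: (16818/28764)²·(1−3363/16818)·218/3363 = 0.017729199
  County 5: (11946/28764)²·(1−745/11946)·262/745 = 0.056875571
  → Var(ȳ_str) = 0.07460477.
Var(ȳ_srs) = (1 − 4108/28764)·380.2/4108 = 0.079333208.
deff = 0.07460477 / 0.079333208 = 0.9404.

0.9404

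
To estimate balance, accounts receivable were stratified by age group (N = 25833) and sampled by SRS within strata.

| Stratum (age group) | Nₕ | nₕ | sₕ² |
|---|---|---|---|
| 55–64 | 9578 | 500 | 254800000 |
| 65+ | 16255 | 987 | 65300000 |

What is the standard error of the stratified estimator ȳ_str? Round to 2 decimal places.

301.66

Var(ȳ_str) = Σₕ Wₕ²(1 − fₕ)sₕ²/nₕ with Wₕ = Nₕ/N, N = 25833.
55–64: Wₕ = 0.37076607; term = 0.37076607²·(1 − 0.05220297)·254800000/500 = 66396.432.
65+: Wₕ = 0.62923393; term = 0.62923393²·(1 − 0.06071978)·65300000/987 = 24604.552.
Sum = 91000.984.
SE = √(91000.984) = 301.66.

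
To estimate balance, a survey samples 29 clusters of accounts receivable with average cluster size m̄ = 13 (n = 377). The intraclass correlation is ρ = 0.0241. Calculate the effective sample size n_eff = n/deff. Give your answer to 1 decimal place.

292.4

deff = 1 + (13 − 1)·0.0241 = 1 + 0.2892 = 1.2892.
n_eff = 377 / 1.2892 = 292.4.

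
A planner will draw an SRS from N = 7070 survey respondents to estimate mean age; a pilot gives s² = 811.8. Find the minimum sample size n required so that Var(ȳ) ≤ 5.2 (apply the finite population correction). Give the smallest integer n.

Without fpc, n₀ = s²/D = 811.8/5.2 = 156.1154.
With fpc, (1 − n/N)·s²/n ≤ D requires n ≥ n₀/(1 + n₀/N) = 156.1154/(1 + 156.1154/7070) = 152.7426.
Rounding up, n = 153.

153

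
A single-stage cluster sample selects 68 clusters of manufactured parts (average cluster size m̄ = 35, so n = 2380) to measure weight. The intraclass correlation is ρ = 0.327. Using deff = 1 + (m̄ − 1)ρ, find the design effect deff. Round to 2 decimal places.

deff = 1 + (35 − 1)·0.327 = 1 + 11.118 = 12.118.

12.12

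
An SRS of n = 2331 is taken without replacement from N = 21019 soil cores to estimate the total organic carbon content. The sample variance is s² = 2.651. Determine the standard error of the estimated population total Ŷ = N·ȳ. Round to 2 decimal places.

Var(Ŷ) = N²·Var(ȳ) = N²·(1 − n/N)·s²/n.
f = 2331/21019 = 0.11089966; Var(ȳ) = 0.88910034·2.651/2331 = 0.0010111562.
Var(Ŷ) = 21019² · 0.0010111562 = 446727.15.
SE(Ŷ) = √(446727.15) = 668.38.

668.38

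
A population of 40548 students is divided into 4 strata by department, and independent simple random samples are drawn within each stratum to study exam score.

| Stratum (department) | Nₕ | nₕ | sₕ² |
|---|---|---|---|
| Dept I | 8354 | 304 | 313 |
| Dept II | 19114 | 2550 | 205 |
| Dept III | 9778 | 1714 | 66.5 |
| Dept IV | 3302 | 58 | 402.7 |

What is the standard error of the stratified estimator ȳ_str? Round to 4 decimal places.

0.3236

Var(ȳ_str) = Σₕ Wₕ²(1 − fₕ)sₕ²/nₕ with Wₕ = Nₕ/N, N = 40548.
Dept I: Wₕ = 0.20602742; term = 0.20602742²·(1 − 0.03638975)·313/304 = 0.042113587.
Dept II: Wₕ = 0.47139193; term = 0.47139193²·(1 − 0.13341007)·205/2550 = 0.015480736.
Dept III: Wₕ = 0.24114630; term = 0.24114630²·(1 − 0.17529147)·66.5/1714 = 0.0018606835.
Dept IV: Wₕ = 0.08143435; term = 0.08143435²·(1 − 0.01756511)·402.7/58 = 0.0452348.
Sum = 0.10468981.
SE = √(0.10468981) = 0.3236.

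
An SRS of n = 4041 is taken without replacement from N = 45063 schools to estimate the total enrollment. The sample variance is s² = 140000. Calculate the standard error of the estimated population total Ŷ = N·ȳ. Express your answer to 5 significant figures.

253070

Var(Ŷ) = N²·Var(ȳ) = N²·(1 − n/N)·s²/n.
f = 4041/45063 = 0.08967446; Var(ȳ) = 0.91032554·140000/4041 = 31.538128.
Var(Ŷ) = 45063² · 31.538128 = 6.4043656 × 10^10.
SE(Ŷ) = √(6.4043656 × 10^10) = 253070.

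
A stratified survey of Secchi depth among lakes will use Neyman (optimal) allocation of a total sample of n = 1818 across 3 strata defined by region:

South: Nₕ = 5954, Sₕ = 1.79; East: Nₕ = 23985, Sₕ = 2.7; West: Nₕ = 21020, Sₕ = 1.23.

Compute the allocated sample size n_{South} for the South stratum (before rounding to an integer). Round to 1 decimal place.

Neyman allocation: nₕ = n·NₕSₕ / Σⱼ NⱼSⱼ.
Σ NⱼSⱼ = 5954·1.79 + 23985·2.7 + 21020·1.23 = 101271.76.
n_{South} = 1818·5954·1.79 / 101271.76 = 191.3.

191.3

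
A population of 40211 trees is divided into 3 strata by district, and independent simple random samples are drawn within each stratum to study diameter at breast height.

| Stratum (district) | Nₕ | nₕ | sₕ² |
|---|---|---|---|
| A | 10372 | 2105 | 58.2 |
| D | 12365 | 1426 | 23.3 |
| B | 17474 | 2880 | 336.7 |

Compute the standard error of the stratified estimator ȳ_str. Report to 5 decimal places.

0.14585

Var(ȳ_str) = Σₕ Wₕ²(1 − fₕ)sₕ²/nₕ with Wₕ = Nₕ/N, N = 40211.
A: Wₕ = 0.25793937; term = 0.25793937²·(1 − 0.20295025)·58.2/2105 = 0.0014661945.
D: Wₕ = 0.30750292; term = 0.30750292²·(1 − 0.11532552)·23.3/1426 = 0.0013668422.
B: Wₕ = 0.43455771; term = 0.43455771²·(1 − 0.16481630)·336.7/2880 = 0.018438584.
Sum = 0.021271621.
SE = √(0.021271621) = 0.14585.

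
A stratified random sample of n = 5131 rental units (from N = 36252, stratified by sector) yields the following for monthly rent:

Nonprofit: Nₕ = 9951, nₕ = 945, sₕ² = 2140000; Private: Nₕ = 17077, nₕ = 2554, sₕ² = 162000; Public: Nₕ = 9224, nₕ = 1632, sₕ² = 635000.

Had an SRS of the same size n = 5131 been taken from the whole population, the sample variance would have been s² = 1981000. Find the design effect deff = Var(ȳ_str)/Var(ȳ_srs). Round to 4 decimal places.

Var(ȳ_str) = Σ Wₕ²(1−fₕ)sₕ²/nₕ with Wₕ = Nₕ/36252:
  Nonprofit: (9951/36252)²·(1−945/9951)·2140000/945 = 154.42467
  Private: (17077/36252)²·(1−2554/17077)·162000/2554 = 11.970109
  Public: (9224/36252)²·(1−1632/9224)·635000/1632 = 20.733142
  → Var(ȳ_str) = 187.12792.
Var(ȳ_srs) = (1 − 5131/36252)·1981000/5131 = 331.43932.
deff = 187.12792 / 331.43932 = 0.5646.

0.5646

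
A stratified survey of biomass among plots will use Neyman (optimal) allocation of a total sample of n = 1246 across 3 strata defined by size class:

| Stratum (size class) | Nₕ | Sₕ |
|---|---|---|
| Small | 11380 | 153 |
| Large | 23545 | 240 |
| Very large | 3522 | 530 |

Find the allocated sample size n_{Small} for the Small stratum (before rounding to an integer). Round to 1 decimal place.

234.3

Neyman allocation: nₕ = n·NₕSₕ / Σⱼ NⱼSⱼ.
Σ NⱼSⱼ = 11380·153 + 23545·240 + 3522·530 = 9.2586 × 10^6.
n_{Small} = 1246·11380·153 / (9.2586 × 10^6) = 234.3.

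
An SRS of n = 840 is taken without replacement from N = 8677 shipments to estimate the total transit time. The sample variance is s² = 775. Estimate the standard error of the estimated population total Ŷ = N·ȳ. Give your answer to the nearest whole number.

Var(Ŷ) = N²·Var(ȳ) = N²·(1 − n/N)·s²/n.
f = 840/8677 = 0.09680765; Var(ȳ) = 0.90319235·775/840 = 0.83330246.
Var(Ŷ) = 8677² · 0.83330246 = 6.2739616 × 10^7.
SE(Ŷ) = √(6.2739616 × 10^7) = 7921.

7921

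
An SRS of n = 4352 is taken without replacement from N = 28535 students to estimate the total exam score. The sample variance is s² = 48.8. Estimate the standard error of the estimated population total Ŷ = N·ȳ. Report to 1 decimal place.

Var(Ŷ) = N²·Var(ȳ) = N²·(1 − n/N)·s²/n.
f = 4352/28535 = 0.15251446; Var(ȳ) = 0.84748554·48.8/4352 = 0.0095030548.
Var(Ŷ) = 28535² · 0.0095030548 = 7.7378265 × 10^6.
SE(Ŷ) = √(7.7378265 × 10^6) = 2781.7.

2781.7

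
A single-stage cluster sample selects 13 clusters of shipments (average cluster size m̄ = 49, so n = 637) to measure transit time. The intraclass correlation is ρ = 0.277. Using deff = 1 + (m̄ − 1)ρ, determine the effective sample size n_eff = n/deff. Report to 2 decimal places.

44.56

deff = 1 + (49 − 1)·0.277 = 1 + 13.296 = 14.296.
n_eff = 637 / 14.296 = 44.56.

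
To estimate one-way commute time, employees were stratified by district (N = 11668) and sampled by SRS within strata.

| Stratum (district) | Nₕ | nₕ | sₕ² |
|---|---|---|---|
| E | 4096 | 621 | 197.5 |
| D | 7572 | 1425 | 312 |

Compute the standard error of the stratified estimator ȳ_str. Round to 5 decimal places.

Var(ȳ_str) = Σₕ Wₕ²(1 − fₕ)sₕ²/nₕ with Wₕ = Nₕ/N, N = 11668.
E: Wₕ = 0.35104559; term = 0.35104559²·(1 − 0.15161133)·197.5/621 = 0.033250441.
D: Wₕ = 0.64895441; term = 0.64895441²·(1 − 0.18819334)·312/1425 = 0.074854981.
Sum = 0.10810542.
SE = √(0.10810542) = 0.32879.

0.32879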